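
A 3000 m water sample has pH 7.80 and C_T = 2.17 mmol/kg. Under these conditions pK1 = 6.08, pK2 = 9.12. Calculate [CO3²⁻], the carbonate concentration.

α₂ = 1 / (1 + [H⁺]/K2 + [H⁺]²/(K1K2)) = 1 / (1 + 10^+1.32 + 10^-0.40)
   = 1 / (1 + 20.893 + 0.39811) = 1/22.291 = 0.04486
[CO3²⁻] = α₂ × DIC = 0.04486 × 2.17 = 0.0973 mmol/kg

[CO3²⁻] = 0.0973 mmol/kg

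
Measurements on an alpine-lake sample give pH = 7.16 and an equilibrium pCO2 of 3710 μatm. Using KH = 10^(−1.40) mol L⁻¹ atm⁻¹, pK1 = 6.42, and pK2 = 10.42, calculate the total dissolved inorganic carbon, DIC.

DIC = 0.960 mmol/L

[CO2*] = KH · pCO2 = 10^(−1.40) × 3710×10^-6 = 1.477×10^-4 mol/L
α₀ = 1/(1 + K1/[H⁺] + K1K2/[H⁺]²) = 1/(1 + 10^+0.74 + 10^-2.52) = 0.1539
DIC = [CO2*]/α₀ = 1.477×10^-4 / 0.1539 = 0.960 mmol/L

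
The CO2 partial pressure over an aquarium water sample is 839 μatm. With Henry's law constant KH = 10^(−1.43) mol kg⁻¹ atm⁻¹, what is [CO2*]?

KH = 10^(−1.43) = 3.715×10^-2 mol kg⁻¹ atm⁻¹
[CO2*] = KH · pCO2 = 3.715×10^-2 × 839×10^-6 atm = 3.12×10^-5 mol/kg

[CO2*] = 31.2 μmol/kg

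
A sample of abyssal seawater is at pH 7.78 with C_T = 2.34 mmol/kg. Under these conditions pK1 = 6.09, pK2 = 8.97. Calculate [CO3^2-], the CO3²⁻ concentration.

[CO3²⁻] = 0.139 mmol/kg

α₂ = 1 / (1 + [H⁺]/K2 + [H⁺]²/(K1K2)) = 1 / (1 + 10^+1.19 + 10^-0.50)
   = 1 / (1 + 15.488 + 0.31623) = 1/16.804 = 0.05951
[CO3²⁻] = α₂ × DIC = 0.05951 × 2.34 = 0.139 mmol/kg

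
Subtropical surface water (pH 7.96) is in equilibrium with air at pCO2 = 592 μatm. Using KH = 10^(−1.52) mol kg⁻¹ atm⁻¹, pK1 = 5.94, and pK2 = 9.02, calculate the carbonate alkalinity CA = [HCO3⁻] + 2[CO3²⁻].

CA = 2.20 mmol/kg

[CO2*] = KH · pCO2 = 10^(−1.52) × 592×10^-6 = 1.788×10^-5 mol/kg
α₀ = 1/(1 + K1/[H⁺] + K1K2/[H⁺]²) = 1/(1 + 10^+2.02 + 10^+0.96) = 0.008708
DIC = [CO2*]/α₀ = 1.788×10^-5 / 0.008708 = 2.053 mmol/kg
CA = (α₁ + 2α₂)·DIC = (0.9119 + 2×0.07942) × 2.053 = 2.20 mmol/kg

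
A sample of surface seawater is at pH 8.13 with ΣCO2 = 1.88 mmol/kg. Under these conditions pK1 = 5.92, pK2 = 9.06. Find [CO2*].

α₀ = 1 / (1 + K1/[H⁺] + K1K2/[H⁺]²) = 1 / (1 + 10^+2.21 + 10^+1.28)
   = 1 / (1 + 162.18 + 19.055) = 1/182.24 = 0.005487
[CO2*] = α₀ × DIC = 0.005487 × 1.88 = 0.0103 mmol/kg = 10.3 μmol/kg

[CO2*] = 10.3 μmol/kg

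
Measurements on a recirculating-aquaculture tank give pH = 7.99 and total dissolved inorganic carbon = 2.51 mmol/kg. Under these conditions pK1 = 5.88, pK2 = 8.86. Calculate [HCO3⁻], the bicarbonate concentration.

α₁ = 1 / (1 + [H⁺]/K1 + K2/[H⁺]) = 1 / (1 + 10^-2.11 + 10^-0.87)
   = 1 / (1 + 0.0077625 + 0.13490) = 1/1.1427 = 0.8752
[HCO3⁻] = α₁ × DIC = 0.8752 × 2.51 = 2.20 mmol/kg

[HCO3⁻] = 2.20 mmol/kg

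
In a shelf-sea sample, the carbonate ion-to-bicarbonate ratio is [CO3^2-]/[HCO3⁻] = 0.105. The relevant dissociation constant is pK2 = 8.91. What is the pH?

pH = 7.93

From K2 = [H⁺][CO3^2-]/[HCO3⁻]:  pH = pK2 + log₁₀([CO3^2-]/[HCO3⁻])
log₁₀(0.105) = -0.979
pH = 8.91 + (-0.979) = 7.93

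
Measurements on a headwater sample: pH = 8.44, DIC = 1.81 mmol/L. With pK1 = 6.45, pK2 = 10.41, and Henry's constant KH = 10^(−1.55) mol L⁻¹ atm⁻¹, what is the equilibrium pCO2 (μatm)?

α₀ = 1 / (1 + K1/[H⁺] + K1K2/[H⁺]²) = 1 / (1 + 10^+1.99 + 10^+0.02)
   = 1 / (1 + 97.724 + 1.0471) = 1/99.771 = 0.01002
[CO2*] = α₀ × DIC = 0.01002 × 1.81 = 0.01814 mmol/L = 18.14 μmol/L
pCO2 = [CO2*]/KH = 1.814×10^-5 / 2.818×10^-2 = 644 μatm

pCO2 = 644 μatm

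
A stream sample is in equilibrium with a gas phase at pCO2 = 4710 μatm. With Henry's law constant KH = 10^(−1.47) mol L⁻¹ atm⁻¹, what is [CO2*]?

KH = 10^(−1.47) = 3.388×10^-2 mol L⁻¹ atm⁻¹
[CO2*] = KH · pCO2 = 3.388×10^-2 × 4710×10^-6 atm = 1.60×10^-4 mol/L

[CO2*] = 160 μmol/L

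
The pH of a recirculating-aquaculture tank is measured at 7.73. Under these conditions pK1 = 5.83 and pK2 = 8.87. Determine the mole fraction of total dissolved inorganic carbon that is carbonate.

α₂ = 0.0668

α₂ = 1 / (1 + [H⁺]/K2 + [H⁺]²/(K1K2)) = 1 / (1 + 10^+1.14 + 10^-0.76)
   = 1 / (1 + 13.804 + 0.17378) = 1/14.978 = 0.06677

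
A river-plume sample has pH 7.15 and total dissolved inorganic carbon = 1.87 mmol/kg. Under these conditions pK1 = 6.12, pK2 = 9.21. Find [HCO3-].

[HCO3⁻] = 1.70 mmol/kg

α₁ = 1 / (1 + [H⁺]/K1 + K2/[H⁺]) = 1 / (1 + 10^-1.03 + 10^-2.06)
   = 1 / (1 + 0.093325 + 0.0087096) = 1/1.1020 = 0.9074
[HCO3⁻] = α₁ × DIC = 0.9074 × 1.87 = 1.70 mmol/kg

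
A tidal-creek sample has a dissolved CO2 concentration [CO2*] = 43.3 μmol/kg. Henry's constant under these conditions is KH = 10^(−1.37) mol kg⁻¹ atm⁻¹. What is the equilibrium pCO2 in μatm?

KH = 10^(−1.37) = 4.266×10^-2 mol kg⁻¹ atm⁻¹
pCO2 = [CO2*]/KH = 43.3×10^-6 / 4.266×10^-2 = 1.02×10^-3 atm = 1020 μatm

pCO2 = 1020 μatm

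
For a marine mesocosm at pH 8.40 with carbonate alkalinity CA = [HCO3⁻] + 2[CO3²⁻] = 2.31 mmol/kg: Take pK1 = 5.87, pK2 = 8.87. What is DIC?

CA = [HCO3⁻] + 2[CO3²⁻] = (α₁ + 2α₂)·DIC
At pH 8.40: [H⁺]/K1 = 10^-2.53 = 0.0029512, K2/[H⁺] = 10^-0.47 = 0.33884
α₁ = 1/(1 + 0.0029512 + 0.33884) = 1/1.3418 = 0.7453; α₂ = α₁·K2/[H⁺] = 0.2525
α₁ + 2α₂ = 1.2503
DIC = CA / (α₁ + 2α₂) = 2.31 / 1.2503 = 1.85 mmol/kg

DIC = 1.85 mmol/kg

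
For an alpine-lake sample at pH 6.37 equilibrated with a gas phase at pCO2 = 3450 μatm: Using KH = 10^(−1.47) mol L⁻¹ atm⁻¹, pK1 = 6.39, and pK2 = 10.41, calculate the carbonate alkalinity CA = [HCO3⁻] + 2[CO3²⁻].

CA = 0.112 mmol/L

[CO2*] = KH · pCO2 = 10^(−1.47) × 3450×10^-6 = 1.169×10^-4 mol/L
α₀ = 1/(1 + K1/[H⁺] + K1K2/[H⁺]²) = 1/(1 + 10^-0.02 + 10^-4.06) = 0.5115
DIC = [CO2*]/α₀ = 1.169×10^-4 / 0.5115 = 0.2286 mmol/L
CA = (α₁ + 2α₂)·DIC = (0.4885 + 2×4.455×10^-5) × 0.2286 = 0.112 mmol/L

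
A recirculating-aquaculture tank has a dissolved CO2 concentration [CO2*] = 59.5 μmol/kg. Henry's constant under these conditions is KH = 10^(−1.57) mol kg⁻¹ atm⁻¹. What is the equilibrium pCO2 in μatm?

pCO2 = 2210 μatm

KH = 10^(−1.57) = 2.692×10^-2 mol kg⁻¹ atm⁻¹
pCO2 = [CO2*]/KH = 59.5×10^-6 / 2.692×10^-2 = 2.21×10^-3 atm = 2210 μatm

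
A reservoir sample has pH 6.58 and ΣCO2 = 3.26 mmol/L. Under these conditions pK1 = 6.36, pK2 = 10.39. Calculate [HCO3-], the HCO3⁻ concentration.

[HCO3⁻] = 2.03 mmol/L

α₁ = 1 / (1 + [H⁺]/K1 + K2/[H⁺]) = 1 / (1 + 10^-0.22 + 10^-3.81)
   = 1 / (1 + 0.60256 + 0.00015488) = 1/1.6027 = 0.6239
[HCO3⁻] = α₁ × DIC = 0.6239 × 3.26 = 2.03 mmol/L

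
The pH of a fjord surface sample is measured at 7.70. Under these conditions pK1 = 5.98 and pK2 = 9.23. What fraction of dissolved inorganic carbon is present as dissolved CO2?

α₀ = 0.0182

α₀ = 1 / (1 + K1/[H⁺] + K1K2/[H⁺]²) = 1 / (1 + 10^+1.72 + 10^+0.19)
   = 1 / (1 + 52.481 + 1.5488) = 1/55.030 = 0.01817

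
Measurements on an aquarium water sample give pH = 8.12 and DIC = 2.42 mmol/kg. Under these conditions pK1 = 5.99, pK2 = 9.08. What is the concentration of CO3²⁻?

[CO3²⁻] = 0.238 mmol/kg

α₂ = 1 / (1 + [H⁺]/K2 + [H⁺]²/(K1K2)) = 1 / (1 + 10^+0.96 + 10^-1.17)
   = 1 / (1 + 9.1201 + 0.067608) = 1/10.188 = 0.09816
[CO3²⁻] = α₂ × DIC = 0.09816 × 2.42 = 0.238 mmol/kg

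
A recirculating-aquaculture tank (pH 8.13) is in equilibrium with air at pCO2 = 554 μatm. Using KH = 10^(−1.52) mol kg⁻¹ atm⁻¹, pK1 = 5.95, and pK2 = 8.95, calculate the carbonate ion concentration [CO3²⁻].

[CO3²⁻] = 0.383 mmol/kg

[CO2*] = KH · pCO2 = 10^(−1.52) × 554×10^-6 = 1.673×10^-5 mol/kg
α₀ = 1/(1 + K1/[H⁺] + K1K2/[H⁺]²) = 1/(1 + 10^+2.18 + 10^+1.36) = 0.005706
DIC = [CO2*]/α₀ = 1.673×10^-5 / 0.005706 = 2.932 mmol/kg
[CO3²⁻] = α₂·DIC; α₂ = 0.1307, so [CO3²⁻] = 0.1307 × 2.932 = 0.383 mmol/kg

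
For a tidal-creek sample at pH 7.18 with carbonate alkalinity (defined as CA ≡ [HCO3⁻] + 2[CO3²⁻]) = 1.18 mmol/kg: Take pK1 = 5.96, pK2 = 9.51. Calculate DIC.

CA = [HCO3⁻] + 2[CO3²⁻] = (α₁ + 2α₂)·DIC
At pH 7.18: [H⁺]/K1 = 10^-1.22 = 0.060256, K2/[H⁺] = 10^-2.33 = 0.0046774
α₁ = 1/(1 + 0.060256 + 0.0046774) = 1/1.0649 = 0.9390; α₂ = α₁·K2/[H⁺] = 0.004392
α₁ + 2α₂ = 0.9478
DIC = CA / (α₁ + 2α₂) = 1.18 / 0.9478 = 1.24 mmol/kg

DIC = 1.24 mmol/kg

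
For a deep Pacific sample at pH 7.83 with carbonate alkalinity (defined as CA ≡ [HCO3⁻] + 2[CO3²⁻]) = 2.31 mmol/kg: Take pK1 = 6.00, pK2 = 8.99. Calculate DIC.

DIC = 2.20 mmol/kg

CA = [HCO3⁻] + 2[CO3²⁻] = (α₁ + 2α₂)·DIC
At pH 7.83: [H⁺]/K1 = 10^-1.83 = 0.014791, K2/[H⁺] = 10^-1.16 = 0.069183
α₁ = 1/(1 + 0.014791 + 0.069183) = 1/1.0840 = 0.9225; α₂ = α₁·K2/[H⁺] = 0.06382
α₁ + 2α₂ = 1.0502
DIC = CA / (α₁ + 2α₂) = 2.31 / 1.0502 = 2.20 mmol/kg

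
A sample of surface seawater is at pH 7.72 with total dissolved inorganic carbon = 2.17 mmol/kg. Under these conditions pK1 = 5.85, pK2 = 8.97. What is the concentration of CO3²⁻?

α₂ = 1 / (1 + [H⁺]/K2 + [H⁺]²/(K1K2)) = 1 / (1 + 10^+1.25 + 10^-0.62)
   = 1 / (1 + 17.783 + 0.23988) = 1/19.023 = 0.05257
[CO3²⁻] = α₂ × DIC = 0.05257 × 2.17 = 0.114 mmol/kg

[CO3²⁻] = 0.114 mmol/kg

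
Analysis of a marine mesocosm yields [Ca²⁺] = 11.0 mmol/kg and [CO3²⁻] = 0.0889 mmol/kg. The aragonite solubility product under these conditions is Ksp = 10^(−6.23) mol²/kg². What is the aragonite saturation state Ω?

Ω = 1.66

Ksp = 10^(−6.23) = 5.888×10^-7
Ω = [Ca²⁺][CO3²⁻]/Ksp = (11.0×10^-3)(0.0889×10^-3) / 5.888×10^-7 = 1.66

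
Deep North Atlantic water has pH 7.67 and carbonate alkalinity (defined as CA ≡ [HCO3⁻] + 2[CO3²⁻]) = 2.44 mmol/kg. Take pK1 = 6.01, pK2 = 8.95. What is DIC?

DIC = 2.37 mmol/kg

CA = [HCO3⁻] + 2[CO3²⁻] = (α₁ + 2α₂)·DIC
At pH 7.67: [H⁺]/K1 = 10^-1.66 = 0.021878, K2/[H⁺] = 10^-1.28 = 0.052481
α₁ = 1/(1 + 0.021878 + 0.052481) = 1/1.0744 = 0.9308; α₂ = α₁·K2/[H⁺] = 0.04885
α₁ + 2α₂ = 1.0285
DIC = CA / (α₁ + 2α₂) = 2.44 / 1.0285 = 2.37 mmol/kg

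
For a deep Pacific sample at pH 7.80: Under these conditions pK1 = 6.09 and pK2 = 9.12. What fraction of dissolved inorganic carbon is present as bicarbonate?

α₁ = 0.937

α₁ = 1 / (1 + [H⁺]/K1 + K2/[H⁺]) = 1 / (1 + 10^-1.71 + 10^-1.32)
   = 1 / (1 + 0.019498 + 0.047863) = 1/1.0674 = 0.9369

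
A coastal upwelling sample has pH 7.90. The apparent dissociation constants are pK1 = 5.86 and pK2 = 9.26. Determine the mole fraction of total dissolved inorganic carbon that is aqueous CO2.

α₀ = 1 / (1 + K1/[H⁺] + K1K2/[H⁺]²) = 1 / (1 + 10^+2.04 + 10^+0.68)
   = 1 / (1 + 109.65 + 4.7863) = 1/115.43 = 0.008663

α₀ = 0.00866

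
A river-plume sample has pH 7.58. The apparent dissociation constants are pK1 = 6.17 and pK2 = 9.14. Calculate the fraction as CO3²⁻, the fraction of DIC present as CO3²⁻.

α₂ = 1 / (1 + [H⁺]/K2 + [H⁺]²/(K1K2)) = 1 / (1 + 10^+1.56 + 10^+0.15)
   = 1 / (1 + 36.308 + 1.4125) = 1/38.720 = 0.02583

α₂ = 0.0258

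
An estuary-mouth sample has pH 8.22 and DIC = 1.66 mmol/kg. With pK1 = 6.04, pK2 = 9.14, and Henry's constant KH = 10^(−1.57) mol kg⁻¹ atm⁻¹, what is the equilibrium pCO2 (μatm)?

pCO2 = 362 μatm

α₀ = 1 / (1 + K1/[H⁺] + K1K2/[H⁺]²) = 1 / (1 + 10^+2.18 + 10^+1.26)
   = 1 / (1 + 151.36 + 18.197) = 1/170.55 = 0.005863
[CO2*] = α₀ × DIC = 0.005863 × 1.66 = 0.009733 mmol/kg = 9.733 μmol/kg
pCO2 = [CO2*]/KH = 9.733×10^-6 / 2.692×10^-2 = 362 μatm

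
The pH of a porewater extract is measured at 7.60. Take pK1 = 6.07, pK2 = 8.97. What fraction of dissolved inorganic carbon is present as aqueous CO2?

α₀ = 1 / (1 + K1/[H⁺] + K1K2/[H⁺]²) = 1 / (1 + 10^+1.53 + 10^+0.16)
   = 1 / (1 + 33.884 + 1.4454) = 1/36.330 = 0.02753

α₀ = 0.0275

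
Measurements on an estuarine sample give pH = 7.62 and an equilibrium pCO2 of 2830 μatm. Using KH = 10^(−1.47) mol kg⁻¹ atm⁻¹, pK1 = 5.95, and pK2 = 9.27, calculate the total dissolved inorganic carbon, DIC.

[CO2*] = KH · pCO2 = 10^(−1.47) × 2830×10^-6 = 9.589×10^-5 mol/kg
α₀ = 1/(1 + K1/[H⁺] + K1K2/[H⁺]²) = 1/(1 + 10^+1.67 + 10^+0.02) = 0.02048
DIC = [CO2*]/α₀ = 9.589×10^-5 / 0.02048 = 4.68 mmol/kg

DIC = 4.68 mmol/kg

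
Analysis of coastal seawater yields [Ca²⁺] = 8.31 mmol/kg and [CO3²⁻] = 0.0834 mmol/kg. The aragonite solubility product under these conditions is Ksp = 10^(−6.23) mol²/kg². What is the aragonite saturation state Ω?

Ksp = 10^(−6.23) = 5.888×10^-7
Ω = [Ca²⁺][CO3²⁻]/Ksp = (8.31×10^-3)(0.0834×10^-3) / 5.888×10^-7 = 1.18

Ω = 1.18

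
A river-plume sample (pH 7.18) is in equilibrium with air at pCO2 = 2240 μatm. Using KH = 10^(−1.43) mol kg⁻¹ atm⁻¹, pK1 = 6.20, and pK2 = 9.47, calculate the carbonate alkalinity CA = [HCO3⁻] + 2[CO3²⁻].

CA = 0.803 mmol/kg

[CO2*] = KH · pCO2 = 10^(−1.43) × 2240×10^-6 = 8.322×10^-5 mol/kg
α₀ = 1/(1 + K1/[H⁺] + K1K2/[H⁺]²) = 1/(1 + 10^+0.98 + 10^-1.31) = 0.09435
DIC = [CO2*]/α₀ = 8.322×10^-5 / 0.09435 = 0.8821 mmol/kg
CA = (α₁ + 2α₂)·DIC = (0.9010 + 2×0.004621) × 0.8821 = 0.803 mmol/kg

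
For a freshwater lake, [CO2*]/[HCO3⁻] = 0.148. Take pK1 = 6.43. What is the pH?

pH = 7.26

From K1 = [H⁺][HCO3⁻]/[CO2*]:  pH = pK1 − log₁₀([CO2*]/[HCO3⁻])
log₁₀(0.148) = -0.830
pH = 6.43 − (-0.830) = 7.26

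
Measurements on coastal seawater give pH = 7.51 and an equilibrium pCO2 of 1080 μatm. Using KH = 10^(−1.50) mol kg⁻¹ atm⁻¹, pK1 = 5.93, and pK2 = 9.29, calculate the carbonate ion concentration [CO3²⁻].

[CO2*] = KH · pCO2 = 10^(−1.50) × 1080×10^-6 = 3.415×10^-5 mol/kg
α₀ = 1/(1 + K1/[H⁺] + K1K2/[H⁺]²) = 1/(1 + 10^+1.58 + 10^-0.20) = 0.02522
DIC = [CO2*]/α₀ = 3.415×10^-5 / 0.02522 = 1.354 mmol/kg
[CO3²⁻] = α₂·DIC; α₂ = 0.01591, so [CO3²⁻] = 0.01591 × 1.354 = 0.0215 mmol/kg

[CO3²⁻] = 0.0215 mmol/kg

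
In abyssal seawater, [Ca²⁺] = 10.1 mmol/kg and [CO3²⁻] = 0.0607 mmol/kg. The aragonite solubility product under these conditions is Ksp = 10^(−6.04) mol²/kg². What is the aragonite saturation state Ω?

Ksp = 10^(−6.04) = 9.120×10^-7
Ω = [Ca²⁺][CO3²⁻]/Ksp = (10.1×10^-3)(0.0607×10^-3) / 9.120×10^-7 = 0.672

Ω = 0.672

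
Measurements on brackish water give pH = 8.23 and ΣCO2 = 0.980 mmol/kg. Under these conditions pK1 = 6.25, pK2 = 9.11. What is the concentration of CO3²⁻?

α₂ = 1 / (1 + [H⁺]/K2 + [H⁺]²/(K1K2)) = 1 / (1 + 10^+0.88 + 10^-1.10)
   = 1 / (1 + 7.5858 + 0.079433) = 1/8.6652 = 0.1154
[CO3²⁻] = α₂ × DIC = 0.1154 × 0.980 = 0.113 mmol/kg

[CO3²⁻] = 0.113 mmol/kg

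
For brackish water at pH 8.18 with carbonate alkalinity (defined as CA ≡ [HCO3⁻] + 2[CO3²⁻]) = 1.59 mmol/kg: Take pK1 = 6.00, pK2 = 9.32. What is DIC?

CA = [HCO3⁻] + 2[CO3²⁻] = (α₁ + 2α₂)·DIC
At pH 8.18: [H⁺]/K1 = 10^-2.18 = 0.0066069, K2/[H⁺] = 10^-1.14 = 0.072444
α₁ = 1/(1 + 0.0066069 + 0.072444) = 1/1.0791 = 0.9267; α₂ = α₁·K2/[H⁺] = 0.06714
α₁ + 2α₂ = 1.0610
DIC = CA / (α₁ + 2α₂) = 1.59 / 1.0610 = 1.50 mmol/kg

DIC = 1.50 mmol/kg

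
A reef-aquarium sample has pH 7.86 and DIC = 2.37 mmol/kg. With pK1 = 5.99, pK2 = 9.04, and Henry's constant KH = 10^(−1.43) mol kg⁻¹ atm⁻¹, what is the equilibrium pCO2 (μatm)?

α₀ = 1 / (1 + K1/[H⁺] + K1K2/[H⁺]²) = 1 / (1 + 10^+1.87 + 10^+0.69)
   = 1 / (1 + 74.131 + 4.8978) = 1/80.029 = 0.01250
[CO2*] = α₀ × DIC = 0.01250 × 2.37 = 0.02961 mmol/kg
pCO2 = [CO2*]/KH = 2.961×10^-5 / 3.715×10^-2 = 797 μatm

pCO2 = 797 μatm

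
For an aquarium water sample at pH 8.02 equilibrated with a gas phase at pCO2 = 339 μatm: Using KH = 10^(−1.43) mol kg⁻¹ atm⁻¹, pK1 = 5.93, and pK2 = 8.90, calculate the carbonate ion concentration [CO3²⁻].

[CO2*] = KH · pCO2 = 10^(−1.43) × 339×10^-6 = 1.260×10^-5 mol/kg
α₀ = 1/(1 + K1/[H⁺] + K1K2/[H⁺]²) = 1/(1 + 10^+2.09 + 10^+1.21) = 0.007130
DIC = [CO2*]/α₀ = 1.260×10^-5 / 0.007130 = 1.766 mmol/kg
[CO3²⁻] = α₂·DIC; α₂ = 0.1156, so [CO3²⁻] = 0.1156 × 1.766 = 0.204 mmol/kg

[CO3²⁻] = 0.204 mmol/kg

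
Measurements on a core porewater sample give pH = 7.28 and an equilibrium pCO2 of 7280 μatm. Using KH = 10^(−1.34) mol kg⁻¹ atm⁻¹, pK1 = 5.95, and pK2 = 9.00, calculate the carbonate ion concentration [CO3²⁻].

[CO3²⁻] = 0.136 mmol/kg

[CO2*] = KH · pCO2 = 10^(−1.34) × 7280×10^-6 = 3.328×10^-4 mol/kg
α₀ = 1/(1 + K1/[H⁺] + K1K2/[H⁺]²) = 1/(1 + 10^+1.33 + 10^-0.39) = 0.04388
DIC = [CO2*]/α₀ = 3.328×10^-4 / 0.04388 = 7.583 mmol/kg
[CO3²⁻] = α₂·DIC; α₂ = 0.01788, so [CO3²⁻] = 0.01788 × 7.583 = 0.136 mmol/kg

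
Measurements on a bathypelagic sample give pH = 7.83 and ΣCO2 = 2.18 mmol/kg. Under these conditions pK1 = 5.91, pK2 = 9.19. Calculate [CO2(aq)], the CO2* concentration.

[CO2*] = 0.0248 mmol/kg

α₀ = 1 / (1 + K1/[H⁺] + K1K2/[H⁺]²) = 1 / (1 + 10^+1.92 + 10^+0.56)
   = 1 / (1 + 83.176 + 3.6308) = 1/87.807 = 0.01139
[CO2*] = α₀ × DIC = 0.01139 × 2.18 = 0.0248 mmol/kg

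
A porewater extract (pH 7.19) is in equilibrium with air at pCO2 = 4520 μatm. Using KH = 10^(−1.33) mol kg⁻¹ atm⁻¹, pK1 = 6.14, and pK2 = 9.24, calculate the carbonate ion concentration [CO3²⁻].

[CO3²⁻] = 0.0211 mmol/kg

[CO2*] = KH · pCO2 = 10^(−1.33) × 4520×10^-6 = 2.114×10^-4 mol/kg
α₀ = 1/(1 + K1/[H⁺] + K1K2/[H⁺]²) = 1/(1 + 10^+1.05 + 10^-1.00) = 0.08117
DIC = [CO2*]/α₀ = 2.114×10^-4 / 0.08117 = 2.605 mmol/kg
[CO3²⁻] = α₂·DIC; α₂ = 0.008117, so [CO3²⁻] = 0.008117 × 2.605 = 0.0211 mmol/kg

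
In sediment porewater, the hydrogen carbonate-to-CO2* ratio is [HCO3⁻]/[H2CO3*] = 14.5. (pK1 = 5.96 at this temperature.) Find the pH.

From K1 = [H⁺][HCO3⁻]/[H2CO3*]:  pH = pK1 + log₁₀([HCO3⁻]/[H2CO3*])
log₁₀(14.5) = +1.161
pH = 5.96 + (+1.161) = 7.12

pH = 7.12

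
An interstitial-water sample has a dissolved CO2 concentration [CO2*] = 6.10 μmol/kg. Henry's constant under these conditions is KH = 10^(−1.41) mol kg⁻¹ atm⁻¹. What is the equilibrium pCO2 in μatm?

pCO2 = 157 μatm

KH = 10^(−1.41) = 3.890×10^-2 mol kg⁻¹ atm⁻¹
pCO2 = [CO2*]/KH = 6.10×10^-6 / 3.890×10^-2 = 1.57×10^-4 atm = 157 μatm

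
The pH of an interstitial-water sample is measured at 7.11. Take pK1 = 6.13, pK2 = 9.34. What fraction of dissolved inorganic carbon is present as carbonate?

α₂ = 1 / (1 + [H⁺]/K2 + [H⁺]²/(K1K2)) = 1 / (1 + 10^+2.23 + 10^+1.25)
   = 1 / (1 + 169.82 + 17.783) = 1/188.61 = 0.005302

α₂ = 0.00530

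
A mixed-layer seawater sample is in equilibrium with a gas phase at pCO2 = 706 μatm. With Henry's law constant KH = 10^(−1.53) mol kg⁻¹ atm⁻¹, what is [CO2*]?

KH = 10^(−1.53) = 2.951×10^-2 mol kg⁻¹ atm⁻¹
[CO2*] = KH · pCO2 = 2.951×10^-2 × 706×10^-6 atm = 2.08×10^-5 mol/kg

[CO2*] = 20.8 μmol/kg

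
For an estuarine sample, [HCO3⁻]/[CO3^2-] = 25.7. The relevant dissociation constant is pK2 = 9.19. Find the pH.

pH = 7.78

From K2 = [H⁺][CO3^2-]/[HCO3⁻]:  pH = pK2 − log₁₀([HCO3⁻]/[CO3^2-])
log₁₀(25.7) = +1.410
pH = 9.19 − (+1.410) = 7.78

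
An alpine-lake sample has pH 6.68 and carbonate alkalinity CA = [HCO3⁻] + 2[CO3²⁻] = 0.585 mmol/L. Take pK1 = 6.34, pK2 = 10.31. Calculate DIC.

CA = [HCO3⁻] + 2[CO3²⁻] = (α₁ + 2α₂)·DIC
At pH 6.68: [H⁺]/K1 = 10^-0.34 = 0.45709, K2/[H⁺] = 10^-3.63 = 0.00023442
α₁ = 1/(1 + 0.45709 + 0.00023442) = 1/1.4573 = 0.6862; α₂ = α₁·K2/[H⁺] = 0.0001609
α₁ + 2α₂ = 0.6865
DIC = CA / (α₁ + 2α₂) = 0.585 / 0.6865 = 0.852 mmol/L

DIC = 0.852 mmol/L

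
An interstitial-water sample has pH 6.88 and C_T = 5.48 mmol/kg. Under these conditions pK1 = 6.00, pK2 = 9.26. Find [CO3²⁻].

α₂ = 1 / (1 + [H⁺]/K2 + [H⁺]²/(K1K2)) = 1 / (1 + 10^+2.38 + 10^+1.50)
   = 1 / (1 + 239.88 + 31.623) = 1/272.51 = 0.003670
[CO3²⁻] = α₂ × DIC = 0.003670 × 5.48 = 0.0201 mmol/kg

[CO3²⁻] = 0.0201 mmol/kg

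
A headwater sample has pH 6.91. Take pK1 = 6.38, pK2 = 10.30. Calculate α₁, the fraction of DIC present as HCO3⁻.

α₁ = 0.772

α₁ = 1 / (1 + [H⁺]/K1 + K2/[H⁺]) = 1 / (1 + 10^-0.53 + 10^-3.39)
   = 1 / (1 + 0.29512 + 0.00040738) = 1/1.2955 = 0.7719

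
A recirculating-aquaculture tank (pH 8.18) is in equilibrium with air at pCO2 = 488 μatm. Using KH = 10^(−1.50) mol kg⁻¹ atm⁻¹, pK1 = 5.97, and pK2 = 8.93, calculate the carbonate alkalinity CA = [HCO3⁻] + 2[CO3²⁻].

CA = 3.39 mmol/kg

[CO2*] = KH · pCO2 = 10^(−1.50) × 488×10^-6 = 1.543×10^-5 mol/kg
α₀ = 1/(1 + K1/[H⁺] + K1K2/[H⁺]²) = 1/(1 + 10^+2.21 + 10^+1.46) = 0.005208
DIC = [CO2*]/α₀ = 1.543×10^-5 / 0.005208 = 2.963 mmol/kg
CA = (α₁ + 2α₂)·DIC = (0.8446 + 2×0.1502) × 2.963 = 3.39 mmol/kg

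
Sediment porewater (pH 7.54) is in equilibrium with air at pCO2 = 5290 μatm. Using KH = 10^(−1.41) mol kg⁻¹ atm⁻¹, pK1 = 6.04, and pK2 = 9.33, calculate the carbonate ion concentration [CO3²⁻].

[CO3²⁻] = 0.106 mmol/kg

[CO2*] = KH · pCO2 = 10^(−1.41) × 5290×10^-6 = 2.058×10^-4 mol/kg
α₀ = 1/(1 + K1/[H⁺] + K1K2/[H⁺]²) = 1/(1 + 10^+1.50 + 10^-0.29) = 0.03018
DIC = [CO2*]/α₀ = 2.058×10^-4 / 0.03018 = 6.819 mmol/kg
[CO3²⁻] = α₂·DIC; α₂ = 0.01548, so [CO3²⁻] = 0.01548 × 6.819 = 0.106 mmol/kg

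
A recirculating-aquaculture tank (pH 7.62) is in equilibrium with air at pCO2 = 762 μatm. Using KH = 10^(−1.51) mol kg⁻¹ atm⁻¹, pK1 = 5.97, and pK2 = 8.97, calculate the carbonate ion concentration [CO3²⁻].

[CO2*] = KH · pCO2 = 10^(−1.51) × 762×10^-6 = 2.355×10^-5 mol/kg
α₀ = 1/(1 + K1/[H⁺] + K1K2/[H⁺]²) = 1/(1 + 10^+1.65 + 10^+0.30) = 0.02098
DIC = [CO2*]/α₀ = 2.355×10^-5 / 0.02098 = 1.122 mmol/kg
[CO3²⁻] = α₂·DIC; α₂ = 0.04186, so [CO3²⁻] = 0.04186 × 1.122 = 0.0470 mmol/kg

[CO3²⁻] = 0.0470 mmol/kg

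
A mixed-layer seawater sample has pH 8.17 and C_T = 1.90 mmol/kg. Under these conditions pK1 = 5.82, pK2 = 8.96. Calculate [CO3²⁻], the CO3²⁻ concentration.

[CO3²⁻] = 0.264 mmol/kg

α₂ = 1 / (1 + [H⁺]/K2 + [H⁺]²/(K1K2)) = 1 / (1 + 10^+0.79 + 10^-1.56)
   = 1 / (1 + 6.1660 + 0.027542) = 1/7.1935 = 0.1390
[CO3²⁻] = α₂ × DIC = 0.1390 × 1.90 = 0.264 mmol/kg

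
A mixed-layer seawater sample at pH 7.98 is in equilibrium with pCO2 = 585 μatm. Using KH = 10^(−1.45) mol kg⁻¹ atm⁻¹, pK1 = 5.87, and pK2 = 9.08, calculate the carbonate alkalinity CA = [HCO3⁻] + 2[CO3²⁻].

[CO2*] = KH · pCO2 = 10^(−1.45) × 585×10^-6 = 2.076×10^-5 mol/kg
α₀ = 1/(1 + K1/[H⁺] + K1K2/[H⁺]²) = 1/(1 + 10^+2.11 + 10^+1.01) = 0.007140
DIC = [CO2*]/α₀ = 2.076×10^-5 / 0.007140 = 2.907 mmol/kg
CA = (α₁ + 2α₂)·DIC = (0.9198 + 2×0.07306) × 2.907 = 3.10 mmol/kg

CA = 3.10 mmol/kg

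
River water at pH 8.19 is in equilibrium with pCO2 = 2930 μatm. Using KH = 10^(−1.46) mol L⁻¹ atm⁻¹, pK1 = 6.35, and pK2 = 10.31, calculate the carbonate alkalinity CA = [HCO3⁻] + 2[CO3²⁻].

CA = 7.14 mmol/L

[CO2*] = KH · pCO2 = 10^(−1.46) × 2930×10^-6 = 1.016×10^-4 mol/L
α₀ = 1/(1 + K1/[H⁺] + K1K2/[H⁺]²) = 1/(1 + 10^+1.84 + 10^-0.28) = 0.01414
DIC = [CO2*]/α₀ = 1.016×10^-4 / 0.01414 = 7.183 mmol/L
CA = (α₁ + 2α₂)·DIC = (0.9784 + 2×0.007422) × 7.183 = 7.14 mmol/L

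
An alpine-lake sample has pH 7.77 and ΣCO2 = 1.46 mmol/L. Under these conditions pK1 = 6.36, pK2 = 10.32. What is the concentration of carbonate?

α₂ = 1 / (1 + [H⁺]/K2 + [H⁺]²/(K1K2)) = 1 / (1 + 10^+2.55 + 10^+1.14)
   = 1 / (1 + 354.81 + 13.804) = 1/369.62 = 0.002706
[CO3²⁻] = α₂ × DIC = 0.002706 × 1.46 = 0.00395 mmol/L = 3.95 μmol/L

[CO3²⁻] = 3.95 μmol/L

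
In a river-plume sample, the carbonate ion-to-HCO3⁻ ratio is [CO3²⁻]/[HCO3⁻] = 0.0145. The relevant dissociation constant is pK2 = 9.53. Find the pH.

From K2 = [H⁺][CO3²⁻]/[HCO3⁻]:  pH = pK2 + log₁₀([CO3²⁻]/[HCO3⁻])
log₁₀(0.0145) = -1.839
pH = 9.53 + (-1.839) = 7.69

pH = 7.69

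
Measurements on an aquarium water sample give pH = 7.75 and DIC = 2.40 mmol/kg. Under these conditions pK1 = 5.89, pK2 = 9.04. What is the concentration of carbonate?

[CO3²⁻] = 0.116 mmol/kg

α₂ = 1 / (1 + [H⁺]/K2 + [H⁺]²/(K1K2)) = 1 / (1 + 10^+1.29 + 10^-0.57)
   = 1 / (1 + 19.498 + 0.26915) = 1/20.768 = 0.04815
[CO3²⁻] = α₂ × DIC = 0.04815 × 2.40 = 0.116 mmol/kg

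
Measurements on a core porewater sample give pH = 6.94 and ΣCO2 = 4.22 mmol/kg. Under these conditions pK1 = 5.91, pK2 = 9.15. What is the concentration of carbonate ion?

[CO3²⁻] = 0.0237 mmol/kg

α₂ = 1 / (1 + [H⁺]/K2 + [H⁺]²/(K1K2)) = 1 / (1 + 10^+2.21 + 10^+1.18)
   = 1 / (1 + 162.18 + 15.136) = 1/178.32 = 0.005608
[CO3²⁻] = α₂ × DIC = 0.005608 × 4.22 = 0.0237 mmol/kg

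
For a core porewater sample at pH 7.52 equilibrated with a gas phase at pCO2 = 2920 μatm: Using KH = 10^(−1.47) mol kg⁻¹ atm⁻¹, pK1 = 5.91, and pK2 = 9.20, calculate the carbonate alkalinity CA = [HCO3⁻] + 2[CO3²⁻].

CA = 4.20 mmol/kg

[CO2*] = KH · pCO2 = 10^(−1.47) × 2920×10^-6 = 9.894×10^-5 mol/kg
α₀ = 1/(1 + K1/[H⁺] + K1K2/[H⁺]²) = 1/(1 + 10^+1.61 + 10^-0.07) = 0.02348
DIC = [CO2*]/α₀ = 9.894×10^-5 / 0.02348 = 4.214 mmol/kg
CA = (α₁ + 2α₂)·DIC = (0.9565 + 2×0.01998) × 4.214 = 4.20 mmol/kg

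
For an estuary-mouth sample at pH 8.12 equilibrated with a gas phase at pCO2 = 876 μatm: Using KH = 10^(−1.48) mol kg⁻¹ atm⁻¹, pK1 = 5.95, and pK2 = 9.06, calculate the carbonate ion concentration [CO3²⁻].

[CO2*] = KH · pCO2 = 10^(−1.48) × 876×10^-6 = 2.901×10^-5 mol/kg
α₀ = 1/(1 + K1/[H⁺] + K1K2/[H⁺]²) = 1/(1 + 10^+2.17 + 10^+1.23) = 0.006028
DIC = [CO2*]/α₀ = 2.901×10^-5 / 0.006028 = 4.812 mmol/kg
[CO3²⁻] = α₂·DIC; α₂ = 0.1024, so [CO3²⁻] = 0.1024 × 4.812 = 0.493 mmol/kg

[CO3²⁻] = 0.493 mmol/kg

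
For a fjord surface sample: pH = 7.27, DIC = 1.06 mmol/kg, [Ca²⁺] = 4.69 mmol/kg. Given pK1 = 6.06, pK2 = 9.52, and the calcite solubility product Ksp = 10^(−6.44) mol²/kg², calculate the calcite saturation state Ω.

Ω = 0.0721

α₂ = 1 / (1 + [H⁺]/K2 + [H⁺]²/(K1K2)) = 1 / (1 + 10^+2.25 + 10^+1.04)
   = 1 / (1 + 177.83 + 10.965) = 1/189.79 = 0.005269
[CO3²⁻] = α₂ × DIC = 0.005269 × 1.06 = 0.005585 mmol/kg = 5.585 μmol/kg
Ksp = 10^(−6.44) = 3.631×10^-7
Ω = [Ca²⁺][CO3²⁻]/Ksp = (4.69×10^-3)(5.585×10^-6) / 3.631×10^-7 = 0.0721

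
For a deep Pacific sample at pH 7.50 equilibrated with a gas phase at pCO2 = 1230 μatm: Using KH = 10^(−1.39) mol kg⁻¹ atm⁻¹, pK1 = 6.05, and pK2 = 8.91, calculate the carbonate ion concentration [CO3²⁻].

[CO2*] = KH · pCO2 = 10^(−1.39) × 1230×10^-6 = 5.011×10^-5 mol/kg
α₀ = 1/(1 + K1/[H⁺] + K1K2/[H⁺]²) = 1/(1 + 10^+1.45 + 10^+0.04) = 0.03302
DIC = [CO2*]/α₀ = 5.011×10^-5 / 0.03302 = 1.517 mmol/kg
[CO3²⁻] = α₂·DIC; α₂ = 0.03621, so [CO3²⁻] = 0.03621 × 1.517 = 0.0549 mmol/kg

[CO3²⁻] = 0.0549 mmol/kg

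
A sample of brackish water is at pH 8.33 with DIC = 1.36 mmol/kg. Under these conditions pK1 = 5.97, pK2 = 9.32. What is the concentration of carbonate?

α₂ = 1 / (1 + [H⁺]/K2 + [H⁺]²/(K1K2)) = 1 / (1 + 10^+0.99 + 10^-1.37)
   = 1 / (1 + 9.7724 + 0.042658) = 1/10.815 = 0.09246
[CO3²⁻] = α₂ × DIC = 0.09246 × 1.36 = 0.126 mmol/kg

[CO3²⁻] = 0.126 mmol/kg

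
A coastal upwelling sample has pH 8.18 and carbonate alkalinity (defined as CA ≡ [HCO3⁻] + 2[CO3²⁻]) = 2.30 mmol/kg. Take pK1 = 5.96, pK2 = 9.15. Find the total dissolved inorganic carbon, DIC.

CA = [HCO3⁻] + 2[CO3²⁻] = (α₁ + 2α₂)·DIC
At pH 8.18: [H⁺]/K1 = 10^-2.22 = 0.0060256, K2/[H⁺] = 10^-0.97 = 0.10715
α₁ = 1/(1 + 0.0060256 + 0.10715) = 1/1.1132 = 0.8983; α₂ = α₁·K2/[H⁺] = 0.09626
α₁ + 2α₂ = 1.0908
DIC = CA / (α₁ + 2α₂) = 2.30 / 1.0908 = 2.11 mmol/kg

DIC = 2.11 mmol/kg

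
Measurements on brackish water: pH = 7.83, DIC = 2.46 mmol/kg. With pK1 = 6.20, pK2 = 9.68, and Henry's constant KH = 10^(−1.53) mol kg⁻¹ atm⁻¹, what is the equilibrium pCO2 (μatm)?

pCO2 = 1880 μatm

α₀ = 1 / (1 + K1/[H⁺] + K1K2/[H⁺]²) = 1 / (1 + 10^+1.63 + 10^-0.22)
   = 1 / (1 + 42.658 + 0.60256) = 1/44.261 = 0.02259
[CO2*] = α₀ × DIC = 0.02259 × 2.46 = 0.05558 mmol/kg
pCO2 = [CO2*]/KH = 5.558×10^-5 / 2.951×10^-2 = 1880 μatm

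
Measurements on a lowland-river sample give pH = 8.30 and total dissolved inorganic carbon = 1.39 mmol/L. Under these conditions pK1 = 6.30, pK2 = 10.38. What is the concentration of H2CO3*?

[CO2*] = 13.6 μmol/L

α₀ = 1 / (1 + K1/[H⁺] + K1K2/[H⁺]²) = 1 / (1 + 10^+2.00 + 10^-0.08)
   = 1 / (1 + 100.00 + 0.83176) = 1/101.83 = 0.009820
[CO2*] = α₀ × DIC = 0.009820 × 1.39 = 0.0136 mmol/L = 13.6 μmol/L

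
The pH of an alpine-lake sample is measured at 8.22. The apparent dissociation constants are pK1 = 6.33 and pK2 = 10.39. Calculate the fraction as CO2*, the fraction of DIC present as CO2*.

α₀ = 1 / (1 + K1/[H⁺] + K1K2/[H⁺]²) = 1 / (1 + 10^+1.89 + 10^-0.28)
   = 1 / (1 + 77.625 + 0.52481) = 1/79.150 = 0.01263

α₀ = 0.0126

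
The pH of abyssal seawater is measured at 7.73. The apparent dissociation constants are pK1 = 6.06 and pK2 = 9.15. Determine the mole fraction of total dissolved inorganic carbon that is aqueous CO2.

α₀ = 1 / (1 + K1/[H⁺] + K1K2/[H⁺]²) = 1 / (1 + 10^+1.67 + 10^+0.25)
   = 1 / (1 + 46.774 + 1.7783) = 1/49.552 = 0.02018

α₀ = 0.0202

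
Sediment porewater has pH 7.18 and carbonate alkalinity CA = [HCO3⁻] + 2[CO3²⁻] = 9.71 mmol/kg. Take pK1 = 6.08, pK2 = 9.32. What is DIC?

CA = [HCO3⁻] + 2[CO3²⁻] = (α₁ + 2α₂)·DIC
At pH 7.18: [H⁺]/K1 = 10^-1.10 = 0.079433, K2/[H⁺] = 10^-2.14 = 0.0072444
α₁ = 1/(1 + 0.079433 + 0.0072444) = 1/1.0867 = 0.9202; α₂ = α₁·K2/[H⁺] = 0.006667
α₁ + 2α₂ = 0.9336
DIC = CA / (α₁ + 2α₂) = 9.71 / 0.9336 = 10.4 mmol/kg

DIC = 10.4 mmol/kg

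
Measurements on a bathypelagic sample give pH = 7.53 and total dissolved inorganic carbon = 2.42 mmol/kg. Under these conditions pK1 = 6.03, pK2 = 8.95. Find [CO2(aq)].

α₀ = 1 / (1 + K1/[H⁺] + K1K2/[H⁺]²) = 1 / (1 + 10^+1.50 + 10^+0.08)
   = 1 / (1 + 31.623 + 1.2023) = 1/33.825 = 0.02956
[CO2*] = α₀ × DIC = 0.02956 × 2.42 = 0.0715 mmol/kg

[CO2*] = 0.0715 mmol/kg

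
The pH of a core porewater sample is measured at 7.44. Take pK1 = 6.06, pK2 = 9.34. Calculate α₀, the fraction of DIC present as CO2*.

α₀ = 1 / (1 + K1/[H⁺] + K1K2/[H⁺]²) = 1 / (1 + 10^+1.38 + 10^-0.52)
   = 1 / (1 + 23.988 + 0.30200) = 1/25.290 = 0.03954

α₀ = 0.0395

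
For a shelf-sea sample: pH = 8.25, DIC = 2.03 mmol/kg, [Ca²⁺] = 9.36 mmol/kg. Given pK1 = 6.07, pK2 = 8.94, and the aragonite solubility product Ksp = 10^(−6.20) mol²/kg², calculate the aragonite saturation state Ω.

Ω = 5.08

α₂ = 1 / (1 + [H⁺]/K2 + [H⁺]²/(K1K2)) = 1 / (1 + 10^+0.69 + 10^-1.49)
   = 1 / (1 + 4.8978 + 0.032359) = 1/5.9301 = 0.1686
[CO3²⁻] = α₂ × DIC = 0.1686 × 2.03 = 0.3423 mmol/kg
Ksp = 10^(−6.20) = 6.310×10^-7
Ω = [Ca²⁺][CO3²⁻]/Ksp = (9.36×10^-3)(3.423×10^-4) / 6.310×10^-7 = 5.08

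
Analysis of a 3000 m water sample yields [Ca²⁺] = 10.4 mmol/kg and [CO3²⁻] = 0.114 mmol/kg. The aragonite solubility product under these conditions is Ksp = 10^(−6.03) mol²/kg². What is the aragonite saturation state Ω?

Ksp = 10^(−6.03) = 9.333×10^-7
Ω = [Ca²⁺][CO3²⁻]/Ksp = (10.4×10^-3)(0.114×10^-3) / 9.333×10^-7 = 1.27

Ω = 1.27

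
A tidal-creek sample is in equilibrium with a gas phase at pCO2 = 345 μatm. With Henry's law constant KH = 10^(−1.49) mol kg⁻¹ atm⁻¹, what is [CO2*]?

KH = 10^(−1.49) = 3.236×10^-2 mol kg⁻¹ atm⁻¹
[CO2*] = KH · pCO2 = 3.236×10^-2 × 345×10^-6 atm = 1.12×10^-5 mol/kg

[CO2*] = 11.2 μmol/kg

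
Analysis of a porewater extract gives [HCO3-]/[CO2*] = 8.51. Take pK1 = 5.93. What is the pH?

pH = 6.86

From K1 = [H⁺][HCO3-]/[CO2*]:  pH = pK1 + log₁₀([HCO3-]/[CO2*])
log₁₀(8.51) = +0.930
pH = 5.93 + (+0.930) = 6.86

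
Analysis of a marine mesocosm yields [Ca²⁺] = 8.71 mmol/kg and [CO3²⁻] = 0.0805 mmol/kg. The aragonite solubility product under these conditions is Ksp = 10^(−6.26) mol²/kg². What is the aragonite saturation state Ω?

Ksp = 10^(−6.26) = 5.495×10^-7
Ω = [Ca²⁺][CO3²⁻]/Ksp = (8.71×10^-3)(0.0805×10^-3) / 5.495×10^-7 = 1.28

Ω = 1.28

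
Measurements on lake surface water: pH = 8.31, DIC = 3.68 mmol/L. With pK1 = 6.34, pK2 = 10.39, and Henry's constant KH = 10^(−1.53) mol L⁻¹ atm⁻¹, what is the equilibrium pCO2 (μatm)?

α₀ = 1 / (1 + K1/[H⁺] + K1K2/[H⁺]²) = 1 / (1 + 10^+1.97 + 10^-0.11)
   = 1 / (1 + 93.325 + 0.77625) = 1/95.102 = 0.01052
[CO2*] = α₀ × DIC = 0.01052 × 3.68 = 0.03870 mmol/L
pCO2 = [CO2*]/KH = 3.870×10^-5 / 2.951×10^-2 = 1310 μatm

pCO2 = 1310 μatm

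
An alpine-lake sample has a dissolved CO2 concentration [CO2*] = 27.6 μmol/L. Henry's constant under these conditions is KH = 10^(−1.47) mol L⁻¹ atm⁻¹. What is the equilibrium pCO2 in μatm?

KH = 10^(−1.47) = 3.388×10^-2 mol L⁻¹ atm⁻¹
pCO2 = [CO2*]/KH = 27.6×10^-6 / 3.388×10^-2 = 8.15×10^-4 atm = 815 μatm

pCO2 = 815 μatm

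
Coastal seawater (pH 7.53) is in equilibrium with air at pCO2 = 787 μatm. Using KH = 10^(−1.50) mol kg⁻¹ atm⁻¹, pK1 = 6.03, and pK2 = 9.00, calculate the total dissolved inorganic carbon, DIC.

[CO2*] = KH · pCO2 = 10^(−1.50) × 787×10^-6 = 2.489×10^-5 mol/kg
α₀ = 1/(1 + K1/[H⁺] + K1K2/[H⁺]²) = 1/(1 + 10^+1.50 + 10^+0.03) = 0.02968
DIC = [CO2*]/α₀ = 2.489×10^-5 / 0.02968 = 0.839 mmol/kg

DIC = 0.839 mmol/kg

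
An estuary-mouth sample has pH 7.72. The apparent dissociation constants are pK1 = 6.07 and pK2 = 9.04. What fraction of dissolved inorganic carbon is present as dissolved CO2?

α₀ = 0.0209

α₀ = 1 / (1 + K1/[H⁺] + K1K2/[H⁺]²) = 1 / (1 + 10^+1.65 + 10^+0.33)
   = 1 / (1 + 44.668 + 2.1380) = 1/47.806 = 0.02092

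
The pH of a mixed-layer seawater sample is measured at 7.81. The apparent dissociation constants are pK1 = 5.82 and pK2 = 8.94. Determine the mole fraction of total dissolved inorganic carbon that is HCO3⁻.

α₁ = 0.922

α₁ = 1 / (1 + [H⁺]/K1 + K2/[H⁺]) = 1 / (1 + 10^-1.99 + 10^-1.13)
   = 1 / (1 + 0.010233 + 0.074131) = 1/1.0844 = 0.9222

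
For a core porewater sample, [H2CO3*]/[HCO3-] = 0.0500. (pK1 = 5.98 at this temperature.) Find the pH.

pH = 7.28

From K1 = [H⁺][HCO3-]/[H2CO3*]:  pH = pK1 − log₁₀([H2CO3*]/[HCO3-])
log₁₀(0.0500) = -1.301
pH = 5.98 − (-1.301) = 7.28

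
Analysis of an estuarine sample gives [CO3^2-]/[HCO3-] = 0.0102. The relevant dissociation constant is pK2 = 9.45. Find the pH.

From K2 = [H⁺][CO3^2-]/[HCO3-]:  pH = pK2 + log₁₀([CO3^2-]/[HCO3-])
log₁₀(0.0102) = -1.991
pH = 9.45 + (-1.991) = 7.46

pH = 7.46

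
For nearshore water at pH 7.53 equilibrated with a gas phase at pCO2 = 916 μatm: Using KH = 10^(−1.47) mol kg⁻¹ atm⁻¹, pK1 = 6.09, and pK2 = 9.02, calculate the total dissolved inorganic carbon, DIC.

[CO2*] = KH · pCO2 = 10^(−1.47) × 916×10^-6 = 3.104×10^-5 mol/kg
α₀ = 1/(1 + K1/[H⁺] + K1K2/[H⁺]²) = 1/(1 + 10^+1.44 + 10^-0.05) = 0.03397
DIC = [CO2*]/α₀ = 3.104×10^-5 / 0.03397 = 0.914 mmol/kg

DIC = 0.914 mmol/kg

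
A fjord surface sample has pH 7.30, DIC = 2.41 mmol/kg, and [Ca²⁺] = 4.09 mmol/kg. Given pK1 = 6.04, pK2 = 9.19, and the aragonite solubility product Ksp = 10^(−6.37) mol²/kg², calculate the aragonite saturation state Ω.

α₂ = 1 / (1 + [H⁺]/K2 + [H⁺]²/(K1K2)) = 1 / (1 + 10^+1.89 + 10^+0.63)
   = 1 / (1 + 77.625 + 4.2658) = 1/82.891 = 0.01206
[CO3²⁻] = α₂ × DIC = 0.01206 × 2.41 = 0.02907 mmol/kg
Ksp = 10^(−6.37) = 4.266×10^-7
Ω = [Ca²⁺][CO3²⁻]/Ksp = (4.09×10^-3)(2.907×10^-5) / 4.266×10^-7 = 0.279

Ω = 0.279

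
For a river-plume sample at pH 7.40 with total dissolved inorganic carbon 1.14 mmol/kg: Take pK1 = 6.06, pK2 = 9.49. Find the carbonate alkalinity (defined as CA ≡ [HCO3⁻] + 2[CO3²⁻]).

CA = 1.10 mmol/kg

CA = [HCO3⁻] + 2[CO3²⁻] = (α₁ + 2α₂)·DIC
At pH 7.40: [H⁺]/K1 = 10^-1.34 = 0.045709, K2/[H⁺] = 10^-2.09 = 0.0081283
α₁ = 1/(1 + 0.045709 + 0.0081283) = 1/1.0538 = 0.9489; α₂ = α₁·K2/[H⁺] = 0.007713
α₁ + 2α₂ = 0.9643
CA = 0.9643 × 1.14 = 1.10 mmol/kg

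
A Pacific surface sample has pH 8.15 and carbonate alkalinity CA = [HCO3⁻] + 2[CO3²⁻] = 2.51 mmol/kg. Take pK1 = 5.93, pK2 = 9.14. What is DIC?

DIC = 2.31 mmol/kg

CA = [HCO3⁻] + 2[CO3²⁻] = (α₁ + 2α₂)·DIC
At pH 8.15: [H⁺]/K1 = 10^-2.22 = 0.0060256, K2/[H⁺] = 10^-0.99 = 0.10233
α₁ = 1/(1 + 0.0060256 + 0.10233) = 1/1.1084 = 0.9022; α₂ = α₁·K2/[H⁺] = 0.09233
α₁ + 2α₂ = 1.0869
DIC = CA / (α₁ + 2α₂) = 2.51 / 1.0869 = 2.31 mmol/kg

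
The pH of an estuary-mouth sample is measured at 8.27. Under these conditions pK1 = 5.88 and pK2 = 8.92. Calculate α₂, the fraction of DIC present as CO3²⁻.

α₂ = 0.182

α₂ = 1 / (1 + [H⁺]/K2 + [H⁺]²/(K1K2)) = 1 / (1 + 10^+0.65 + 10^-1.74)
   = 1 / (1 + 4.4668 + 0.018197) = 1/5.4850 = 0.1823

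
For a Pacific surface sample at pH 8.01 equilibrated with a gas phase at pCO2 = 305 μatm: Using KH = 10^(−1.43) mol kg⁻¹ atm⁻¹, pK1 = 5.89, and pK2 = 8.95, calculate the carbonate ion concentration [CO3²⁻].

[CO3²⁻] = 0.172 mmol/kg

[CO2*] = KH · pCO2 = 10^(−1.43) × 305×10^-6 = 1.133×10^-5 mol/kg
α₀ = 1/(1 + K1/[H⁺] + K1K2/[H⁺]²) = 1/(1 + 10^+2.12 + 10^+1.18) = 0.006759
DIC = [CO2*]/α₀ = 1.133×10^-5 / 0.006759 = 1.677 mmol/kg
[CO3²⁻] = α₂·DIC; α₂ = 0.1023, so [CO3²⁻] = 0.1023 × 1.677 = 0.172 mmol/kg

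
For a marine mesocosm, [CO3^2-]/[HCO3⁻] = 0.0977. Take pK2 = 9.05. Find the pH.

pH = 8.04

From K2 = [H⁺][CO3^2-]/[HCO3⁻]:  pH = pK2 + log₁₀([CO3^2-]/[HCO3⁻])
log₁₀(0.0977) = -1.010
pH = 9.05 + (-1.010) = 8.04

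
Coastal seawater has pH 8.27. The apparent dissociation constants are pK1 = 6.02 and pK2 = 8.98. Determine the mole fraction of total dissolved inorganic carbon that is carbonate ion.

α₂ = 1 / (1 + [H⁺]/K2 + [H⁺]²/(K1K2)) = 1 / (1 + 10^+0.71 + 10^-1.54)
   = 1 / (1 + 5.1286 + 0.028840) = 1/6.1575 = 0.1624

α₂ = 0.162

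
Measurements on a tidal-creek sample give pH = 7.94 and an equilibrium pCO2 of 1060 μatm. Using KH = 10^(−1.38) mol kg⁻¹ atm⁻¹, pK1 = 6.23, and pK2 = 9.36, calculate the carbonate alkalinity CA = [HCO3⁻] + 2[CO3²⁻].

[CO2*] = KH · pCO2 = 10^(−1.38) × 1060×10^-6 = 4.419×10^-5 mol/kg
α₀ = 1/(1 + K1/[H⁺] + K1K2/[H⁺]²) = 1/(1 + 10^+1.71 + 10^+0.29) = 0.01844
DIC = [CO2*]/α₀ = 4.419×10^-5 / 0.01844 = 2.397 mmol/kg
CA = (α₁ + 2α₂)·DIC = (0.9456 + 2×0.03595) × 2.397 = 2.44 mmol/kg

CA = 2.44 mmol/kg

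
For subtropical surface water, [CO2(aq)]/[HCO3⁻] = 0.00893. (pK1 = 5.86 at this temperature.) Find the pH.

pH = 7.91

From K1 = [H⁺][HCO3⁻]/[CO2(aq)]:  pH = pK1 − log₁₀([CO2(aq)]/[HCO3⁻])
log₁₀(0.00893) = -2.049
pH = 5.86 − (-2.049) = 7.91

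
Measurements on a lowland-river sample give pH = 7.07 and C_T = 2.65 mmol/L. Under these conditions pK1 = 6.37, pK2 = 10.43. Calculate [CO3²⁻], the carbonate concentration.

[CO3²⁻] = 0.964 μmol/L

α₂ = 1 / (1 + [H⁺]/K2 + [H⁺]²/(K1K2)) = 1 / (1 + 10^+3.36 + 10^+2.66)
   = 1 / (1 + 2290.9 + 457.09) = 1/2749.0 = 0.0003638
[CO3²⁻] = α₂ × DIC = 0.0003638 × 2.65 = 0.000964 mmol/L = 0.964 μmol/L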